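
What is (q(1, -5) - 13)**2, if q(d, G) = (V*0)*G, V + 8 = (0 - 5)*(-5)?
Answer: 169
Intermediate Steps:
V = 17 (V = -8 + (0 - 5)*(-5) = -8 - 5*(-5) = -8 + 25 = 17)
q(d, G) = 0 (q(d, G) = (17*0)*G = 0*G = 0)
(q(1, -5) - 13)**2 = (0 - 13)**2 = (-13)**2 = 169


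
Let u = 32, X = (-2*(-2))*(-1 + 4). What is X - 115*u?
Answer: -3668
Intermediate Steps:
X = 12 (X = 4*3 = 12)
X - 115*u = 12 - 115*32 = 12 - 3680 = -3668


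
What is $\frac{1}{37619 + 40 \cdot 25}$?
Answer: $\frac{1}{38619} \approx 2.5894 \cdot 10^{-5}$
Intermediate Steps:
$\frac{1}{37619 + 40 \cdot 25} = \frac{1}{37619 + 1000} = \frac{1}{38619}$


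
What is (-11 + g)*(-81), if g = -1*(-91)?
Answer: -6480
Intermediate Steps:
g = 91
(-11 + g)*(-81) = (-11 + 91)*(-81) = 80*(-81) = -6480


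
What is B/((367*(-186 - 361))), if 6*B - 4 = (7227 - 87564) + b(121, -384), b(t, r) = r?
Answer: 80717/1204494 ≈ 0.067013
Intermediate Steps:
B = -80717/6 (B = ⅔ + ((7227 - 87564) - 384)/6 = ⅔ + (-80337 - 384)/6 = ⅔ + (⅙)*(-80721) = ⅔ - 26907/2 = -80717/6 ≈ -13453.)
B/((367*(-186 - 361))) = -80717*1/(367*(-186 - 361))/6 = -80717/(6*(367*(-547))) = -80717/6/(-200749) = -80717/6*(-1/200749) = 80717/1204494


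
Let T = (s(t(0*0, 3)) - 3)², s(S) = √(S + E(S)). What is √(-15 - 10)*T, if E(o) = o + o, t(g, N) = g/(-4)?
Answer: 45*I ≈ 45.0*I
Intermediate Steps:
t(g, N) = -g/4 (t(g, N) = g*(-¼) = -g/4)
E(o) = 2*o
s(S) = √3*√S (s(S) = √(S + 2*S) = √(3*S) = √3*√S)
T = 9 (T = (√3*√(-0*0) - 3)² = (√3*√(-¼*0) - 3)² = (√3*√0 - 3)² = (√3*0 - 3)² = (0 - 3)² = (-3)² = 9)
√(-15 - 10)*T = √(-15 - 10)*9 = √(-25)*9 = (5*I)*9 = 45*I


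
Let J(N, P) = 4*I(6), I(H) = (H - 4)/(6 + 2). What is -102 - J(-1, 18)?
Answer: -103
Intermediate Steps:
I(H) = -½ + H/8 (I(H) = (-4 + H)/8 = (-4 + H)*(⅛) = -½ + H/8)
J(N, P) = 1 (J(N, P) = 4*(-½ + (⅛)*6) = 4*(-½ + ¾) = 4*(¼) = 1)
-102 - J(-1, 18) = -102 - 1*1 = -102 - 1 = -103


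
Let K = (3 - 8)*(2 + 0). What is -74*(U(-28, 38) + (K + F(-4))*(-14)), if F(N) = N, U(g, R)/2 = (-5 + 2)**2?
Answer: -15836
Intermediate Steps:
U(g, R) = 18 (U(g, R) = 2*(-5 + 2)**2 = 2*(-3)**2 = 2*9 = 18)
K = -10 (K = -5*2 = -10)
-74*(U(-28, 38) + (K + F(-4))*(-14)) = -74*(18 + (-10 - 4)*(-14)) = -74*(18 - 14*(-14)) = -74*(18 + 196) = -74*214 = -15836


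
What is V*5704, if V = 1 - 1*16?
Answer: -85560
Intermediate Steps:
V = -15 (V = 1 - 16 = -15)
V*5704 = -15*5704 = -85560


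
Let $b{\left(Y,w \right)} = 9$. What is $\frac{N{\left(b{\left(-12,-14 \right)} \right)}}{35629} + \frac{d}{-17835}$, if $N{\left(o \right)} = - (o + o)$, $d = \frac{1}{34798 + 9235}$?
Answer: $- \frac{31343569}{62040955845} \approx -0.00050521$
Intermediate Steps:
$d = \frac{1}{44033} \approx 2.271 \cdot 10^{-5}$
$N{\left(o \right)} = - 2 o$
$\frac{N{\left(b{\left(-12,-14 \right)} \right)}}{35629} + \frac{d}{-17835} = \frac{\left(-2\right) 9}{35629} + \frac{1}{44033 \left(-17835\right)} = \left(-18\right) \frac{1}{35629} + \frac{1}{44033} \left(- \frac{1}{17835}\right) = - \frac{18}{35629} - \frac{1}{785328555} = - \frac{31343569}{62040955845}$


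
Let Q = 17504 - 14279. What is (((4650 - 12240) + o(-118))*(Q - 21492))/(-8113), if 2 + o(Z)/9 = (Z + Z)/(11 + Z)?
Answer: -14831561844/868091 ≈ -17085.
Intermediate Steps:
Q = 3225
o(Z) = -18 + 18*Z/(11 + Z) (o(Z) = -18 + 9*((Z + Z)/(11 + Z)) = -18 + 9*((2*Z)/(11 + Z)) = -18 + 9*(2*Z/(11 + Z)) = -18 + 18*Z/(11 + Z))
(((4650 - 12240) + o(-118))*(Q - 21492))/(-8113) = (((4650 - 12240) - 198/(11 - 118))*(3225 - 21492))/(-8113) = ((-7590 - 198/(-107))*(-18267))*(-1/8113) = ((-7590 - 198*(-1/107))*(-18267))*(-1/8113) = ((-7590 + 198/107)*(-18267))*(-1/8113) = -811932/107*(-18267)*(-1/8113) = (14831561844/107)*(-1/8113) = -14831561844/868091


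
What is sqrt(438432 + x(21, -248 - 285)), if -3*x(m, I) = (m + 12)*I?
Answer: sqrt(444295) ≈ 666.55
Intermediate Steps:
x(m, I) = -I*(12 + m)/3 (x(m, I) = -(m + 12)*I/3 = -(12 + m)*I/3 = -I*(12 + m)/3)
sqrt(438432 + x(21, -248 - 285)) = sqrt(438432 - (-248 - 285)*(12 + 21)/3) = sqrt(438432 - 1/3*(-533)*33) = sqrt(438432 + 5863) = sqrt(444295)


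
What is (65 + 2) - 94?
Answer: -27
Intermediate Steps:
(65 + 2) - 94 = 67 - 94 = -27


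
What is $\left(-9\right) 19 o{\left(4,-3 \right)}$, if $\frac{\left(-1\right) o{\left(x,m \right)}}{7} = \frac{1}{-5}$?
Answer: $- \frac{1197}{5} \approx -239.4$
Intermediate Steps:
$o{\left(x,m \right)} = \frac{7}{5}$ ($o{\left(x,m \right)} = - \frac{7}{-5} = \left(-7\right) \left(- \frac{1}{5}\right) = \frac{7}{5}$)
$\left(-9\right) 19 o{\left(4,-3 \right)} = \left(-9\right) 19 \cdot \frac{7}{5} = \left(-171\right) \frac{7}{5} = - \frac{1197}{5}$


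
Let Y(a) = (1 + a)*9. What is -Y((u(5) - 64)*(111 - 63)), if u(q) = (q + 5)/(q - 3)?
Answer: 25479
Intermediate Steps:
u(q) = (5 + q)/(-3 + q)
Y(a) = 9 + 9*a
-Y((u(5) - 64)*(111 - 63)) = -(9 + 9*(((5 + 5)/(-3 + 5) - 64)*(111 - 63))) = -(9 + 9*((10/2 - 64)*48)) = -(9 + 9*(((½)*10 - 64)*48)) = -(9 + 9*((5 - 64)*48)) = -(9 + 9*(-59*48)) = -(9 + 9*(-2832)) = -(9 - 25488) = -1*(-25479) = 25479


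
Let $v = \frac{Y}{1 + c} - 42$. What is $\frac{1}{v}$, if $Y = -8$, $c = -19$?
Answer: $- \frac{9}{374} \approx -0.024064$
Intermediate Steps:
$v = - \frac{374}{9}$ ($v = \frac{1}{1 - 19} \left(-8\right) - 42 = \frac{1}{-18} \left(-8\right) - 42 = \left(- \frac{1}{18}\right) \left(-8\right) - 42 = \frac{4}{9} - 42 = - \frac{374}{9} \approx -41.556$)
$\frac{1}{v} = \frac{1}{- \frac{374}{9}} = - \frac{9}{374}$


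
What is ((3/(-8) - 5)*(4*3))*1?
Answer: -129/2 ≈ -64.500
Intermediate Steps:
((3/(-8) - 5)*(4*3))*1 = ((3*(-1/8) - 5)*12)*1 = ((-3/8 - 5)*12)*1 = -43/8*12*1 = -129/2*1 = -129/2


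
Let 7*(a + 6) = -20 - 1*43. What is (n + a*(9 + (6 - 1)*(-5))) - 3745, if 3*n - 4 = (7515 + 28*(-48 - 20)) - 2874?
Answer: -7774/3 ≈ -2591.3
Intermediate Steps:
a = -15 (a = -6 + (-20 - 1*43)/7 = -6 + (-20 - 43)/7 = -6 + (⅐)*(-63) = -6 - 9 = -15)
n = 2741/3 (n = 4/3 + ((7515 + 28*(-48 - 20)) - 2874)/3 = 4/3 + ((7515 + 28*(-68)) - 2874)/3 = 4/3 + ((7515 - 1904) - 2874)/3 = 4/3 + (5611 - 2874)/3 = 4/3 + (⅓)*2737 = 4/3 + 2737/3 = 2741/3 ≈ 913.67)
(n + a*(9 + (6 - 1)*(-5))) - 3745 = (2741/3 - 15*(9 + (6 - 1)*(-5))) - 3745 = (2741/3 - 15*(9 + 5*(-5))) - 3745 = (2741/3 - 15*(9 - 25)) - 3745 = (2741/3 - 15*(-16)) - 3745 = (2741/3 + 240) - 3745 = 3461/3 - 3745 = -7774/3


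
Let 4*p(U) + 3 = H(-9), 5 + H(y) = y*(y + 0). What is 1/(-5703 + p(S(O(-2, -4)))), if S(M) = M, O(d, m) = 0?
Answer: -4/22739 ≈ -0.00017591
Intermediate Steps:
H(y) = -5 + y² (H(y) = -5 + y*(y + 0) = -5 + y*y = -5 + y²)
p(U) = 73/4 (p(U) = -¾ + (-5 + (-9)²)/4 = -¾ + (-5 + 81)/4 = -¾ + (¼)*76 = -¾ + 19 = 73/4)
1/(-5703 + p(S(O(-2, -4)))) = 1/(-5703 + 73/4) = 1/(-22739/4) = -4/22739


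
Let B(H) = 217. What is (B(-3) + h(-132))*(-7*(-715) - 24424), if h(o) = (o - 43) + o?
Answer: 1747710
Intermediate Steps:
h(o) = -43 + 2*o (h(o) = (-43 + o) + o = -43 + 2*o)
(B(-3) + h(-132))*(-7*(-715) - 24424) = (217 + (-43 + 2*(-132)))*(-7*(-715) - 24424) = (217 + (-43 - 264))*(5005 - 24424) = (217 - 307)*(-19419) = -90*(-19419) = 1747710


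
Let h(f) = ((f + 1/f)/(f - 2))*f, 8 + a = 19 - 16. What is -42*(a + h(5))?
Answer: -154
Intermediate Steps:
a = -5 (a = -8 + (19 - 16) = -8 + 3 = -5)
h(f) = f*(f + 1/f)/(-2 + f) (h(f) = ((f + 1/f)/(-2 + f))*f = f*(f + 1/f)/(-2 + f))
-42*(a + h(5)) = -42*(-5 + (1 + 5²)/(-2 + 5)) = -42*(-5 + (1 + 25)/3) = -42*(-5 + (⅓)*26) = -42*(-5 + 26/3) = -42*11/3 = -154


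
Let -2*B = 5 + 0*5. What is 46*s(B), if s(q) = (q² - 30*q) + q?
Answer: 7245/2 ≈ 3622.5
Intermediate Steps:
B = -5/2 (B = -(5 + 0*5)/2 = -(5 + 0)/2 = -½*5 = -5/2 ≈ -2.5000)
s(q) = q² - 29*q
46*s(B) = 46*(-5*(-29 - 5/2)/2) = 46*(-5/2*(-63/2)) = 46*(315/4) = 7245/2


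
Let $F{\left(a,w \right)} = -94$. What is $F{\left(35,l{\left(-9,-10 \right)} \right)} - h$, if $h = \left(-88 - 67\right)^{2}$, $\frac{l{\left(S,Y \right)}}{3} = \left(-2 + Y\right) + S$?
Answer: $-24119$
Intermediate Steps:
$l{\left(S,Y \right)} = -6 + 3 S + 3 Y$ ($l{\left(S,Y \right)} = 3 \left(\left(-2 + Y\right) + S\right) = 3 \left(-2 + S + Y\right) = -6 + 3 S + 3 Y$)
$h = 24025$ ($h = \left(-155\right)^{2} = 24025$)
$F{\left(35,l{\left(-9,-10 \right)} \right)} - h = -94 - 24025 = -24119$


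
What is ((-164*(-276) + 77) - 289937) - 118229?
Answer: -362825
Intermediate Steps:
((-164*(-276) + 77) - 289937) - 118229 = ((45264 + 77) - 289937) - 118229 = (45341 - 289937) - 118229 = -244596 - 118229 = -362825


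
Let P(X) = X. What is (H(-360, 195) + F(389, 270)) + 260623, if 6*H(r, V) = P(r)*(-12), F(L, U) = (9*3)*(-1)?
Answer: 261316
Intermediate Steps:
F(L, U) = -27 (F(L, U) = 27*(-1) = -27)
H(r, V) = -2*r (H(r, V) = (r*(-12))/6 = (-12*r)/6 = -2*r)
(H(-360, 195) + F(389, 270)) + 260623 = (-2*(-360) - 27) + 260623 = (720 - 27) + 260623 = 693 + 260623 = 261316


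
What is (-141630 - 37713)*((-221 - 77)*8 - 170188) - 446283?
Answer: 30949133913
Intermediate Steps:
(-141630 - 37713)*((-221 - 77)*8 - 170188) - 446283 = -179343*(-298*8 - 170188) - 446283 = -179343*(-2384 - 170188) - 446283 = -179343*(-172572) - 446283 = 30949580196 - 446283 = 30949133913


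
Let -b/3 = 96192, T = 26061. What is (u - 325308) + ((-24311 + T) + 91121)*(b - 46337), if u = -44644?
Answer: -31104075175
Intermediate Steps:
b = -288576 (b = -3*96192 = -288576)
(u - 325308) + ((-24311 + T) + 91121)*(b - 46337) = (-44644 - 325308) + ((-24311 + 26061) + 91121)*(-288576 - 46337) = -369952 + (1750 + 91121)*(-334913) = -369952 + 92871*(-334913) = -369952 - 31103705223 = -31104075175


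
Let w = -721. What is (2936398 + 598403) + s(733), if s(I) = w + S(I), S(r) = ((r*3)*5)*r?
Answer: 11593415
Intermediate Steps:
S(r) = 15*r² (S(r) = ((3*r)*5)*r = (15*r)*r = 15*r²)
s(I) = -721 + 15*I²
(2936398 + 598403) + s(733) = (2936398 + 598403) + (-721 + 15*733²) = 3534801 + (-721 + 15*537289) = 3534801 + (-721 + 8059335) = 3534801 + 8058614 = 11593415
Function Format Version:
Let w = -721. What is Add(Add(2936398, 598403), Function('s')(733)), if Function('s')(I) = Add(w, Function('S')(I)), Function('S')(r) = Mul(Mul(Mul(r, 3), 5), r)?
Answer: 11593415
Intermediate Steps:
Function('S')(r) = Mul(15, Pow(r, 2)) (Function('S')(r) = Mul(Mul(Mul(3, r), 5), r) = Mul(Mul(15, r), r) = Mul(15, Pow(r, 2)))
Function('s')(I) = Add(-721, Mul(15, Pow(I, 2)))
Add(Add(2936398, 598403), Function('s')(733)) = Add(Add(2936398, 598403), Add(-721, Mul(15, Pow(733, 2)))) = Add(3534801, Add(-721, Mul(15, 537289))) = Add(3534801, Add(-721, 8059335)) = Add(3534801, 8058614) = 11593415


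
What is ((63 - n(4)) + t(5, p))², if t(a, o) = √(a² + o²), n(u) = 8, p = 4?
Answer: (55 + √41)² ≈ 3770.3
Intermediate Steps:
((63 - n(4)) + t(5, p))² = ((63 - 1*8) + √(5² + 4²))² = ((63 - 8) + √(25 + 16))² = (55 + √41)²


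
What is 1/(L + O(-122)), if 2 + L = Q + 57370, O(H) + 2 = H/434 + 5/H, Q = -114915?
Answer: -26474/1523560753 ≈ -1.7376e-5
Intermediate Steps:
O(H) = -2 + 5/H + H/434 (O(H) = -2 + (H/434 + 5/H) = -2 + (5/H + H/434) = -2 + 5/H + H/434)
L = -57547 (L = -2 + (-114915 + 57370) = -2 - 57545 = -57547)
1/(L + O(-122)) = 1/(-57547 + (-2 + 5/(-122) + (1/434)*(-122))) = 1/(-57547 + (-2 + 5*(-1/122) - 61/217)) = 1/(-57547 + (-2 - 5/122 - 61/217)) = 1/(-57547 - 61475/26474) = 1/(-1523560753/26474) = -26474/1523560753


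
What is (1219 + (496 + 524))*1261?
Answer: 2823379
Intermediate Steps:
(1219 + (496 + 524))*1261 = (1219 + 1020)*1261 = 2239*1261 = 2823379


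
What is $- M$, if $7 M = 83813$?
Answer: $- \frac{83813}{7} \approx -11973.0$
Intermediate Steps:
$M = \frac{83813}{7}$ ($M = \frac{1}{7} \cdot 83813 = \frac{83813}{7} \approx 11973.0$)
$- M = \left(-1\right) \frac{83813}{7} = - \frac{83813}{7}$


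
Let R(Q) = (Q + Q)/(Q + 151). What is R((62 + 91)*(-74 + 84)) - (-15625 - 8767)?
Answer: 41006012/1681 ≈ 24394.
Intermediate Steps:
R(Q) = 2*Q/(151 + Q) (R(Q) = (2*Q)/(151 + Q) = 2*Q/(151 + Q))
R((62 + 91)*(-74 + 84)) - (-15625 - 8767) = 2*((62 + 91)*(-74 + 84))/(151 + (62 + 91)*(-74 + 84)) - (-15625 - 8767) = 2*(153*10)/(151 + 153*10) - 1*(-24392) = 2*1530/(151 + 1530) + 24392 = 2*1530/1681 + 24392 = 2*1530*(1/1681) + 24392 = 3060/1681 + 24392 = 41006012/1681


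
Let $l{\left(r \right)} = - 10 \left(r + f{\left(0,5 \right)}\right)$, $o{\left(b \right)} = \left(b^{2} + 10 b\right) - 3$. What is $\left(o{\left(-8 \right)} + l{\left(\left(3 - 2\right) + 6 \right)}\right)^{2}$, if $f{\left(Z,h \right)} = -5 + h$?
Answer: $7921$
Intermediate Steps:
$o{\left(b \right)} = -3 + b^{2} + 10 b$
$l{\left(r \right)} = - 10 r$ ($l{\left(r \right)} = - 10 \left(r + \left(-5 + 5\right)\right) = - 10 \left(r + 0\right) = - 10 r$)
$\left(o{\left(-8 \right)} + l{\left(\left(3 - 2\right) + 6 \right)}\right)^{2} = \left(\left(-3 + \left(-8\right)^{2} + 10 \left(-8\right)\right) - 10 \left(\left(3 - 2\right) + 6\right)\right)^{2} = \left(\left(-3 + 64 - 80\right) - 10 \left(1 + 6\right)\right)^{2} = \left(-19 - 70\right)^{2} = \left(-89\right)^{2} = 7921$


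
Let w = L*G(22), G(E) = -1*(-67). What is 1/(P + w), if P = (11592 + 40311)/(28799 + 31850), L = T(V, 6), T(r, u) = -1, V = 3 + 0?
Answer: -60649/4011580 ≈ -0.015118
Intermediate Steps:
G(E) = 67
V = 3
L = -1
P = 51903/60649 ≈ 0.85579
w = -67 (w = -1*67 = -67)
1/(P + w) = 1/(51903/60649 - 67) = 1/(-4011580/60649) = -60649/4011580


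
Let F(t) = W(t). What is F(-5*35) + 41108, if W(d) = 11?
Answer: 41119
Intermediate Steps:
F(t) = 11
F(-5*35) + 41108 = 11 + 41108 = 41119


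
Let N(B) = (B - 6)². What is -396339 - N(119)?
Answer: -409108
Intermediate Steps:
N(B) = (-6 + B)²
-396339 - N(119) = -396339 - (-6 + 119)² = -396339 - 1*113² = -396339 - 1*12769 = -396339 - 12769 = -409108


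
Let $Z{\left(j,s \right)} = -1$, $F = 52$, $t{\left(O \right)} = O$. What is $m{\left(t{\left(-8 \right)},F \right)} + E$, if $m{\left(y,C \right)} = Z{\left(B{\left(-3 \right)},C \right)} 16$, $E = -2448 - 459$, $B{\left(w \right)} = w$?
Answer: $-2923$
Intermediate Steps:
$E = -2907$ ($E = -2448 - 459 = -2907$)
$m{\left(y,C \right)} = -16$ ($m{\left(y,C \right)} = \left(-1\right) 16 = -16$)
$m{\left(t{\left(-8 \right)},F \right)} + E = -16 - 2907 = -2923$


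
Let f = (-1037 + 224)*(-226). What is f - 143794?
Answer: 39944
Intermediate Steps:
f = 183738 (f = -813*(-226) = 183738)
f - 143794 = 183738 - 143794 = 39944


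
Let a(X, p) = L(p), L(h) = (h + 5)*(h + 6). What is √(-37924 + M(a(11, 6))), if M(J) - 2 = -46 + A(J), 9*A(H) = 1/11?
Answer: I*√41347141/33 ≈ 194.85*I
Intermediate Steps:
A(H) = 1/99 (A(H) = (⅑)/11 = (⅑)*(1/11) = 1/99)
L(h) = (5 + h)*(6 + h)
a(X, p) = 30 + p² + 11*p
M(J) = -4355/99 (M(J) = 2 + (-46 + 1/99) = 2 - 4553/99 = -4355/99)
√(-37924 + M(a(11, 6))) = √(-37924 - 4355/99) = √(-3758831/99) = I*√41347141/33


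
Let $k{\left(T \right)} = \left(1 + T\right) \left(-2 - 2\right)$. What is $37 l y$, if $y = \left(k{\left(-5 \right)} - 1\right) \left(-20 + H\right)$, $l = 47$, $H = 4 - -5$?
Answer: $-286935$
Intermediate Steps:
$H = 9$ ($H = 4 + 5 = 9$)
$k{\left(T \right)} = -4 - 4 T$ ($k{\left(T \right)} = \left(1 + T\right) \left(-4\right) = -4 - 4 T$)
$y = -165$ ($y = \left(\left(-4 - -20\right) - 1\right) \left(-20 + 9\right) = \left(\left(-4 + 20\right) - 1\right) \left(-11\right) = \left(16 - 1\right) \left(-11\right) = 15 \left(-11\right) = -165$)
$37 l y = 37 \cdot 47 \left(-165\right) = 1739 \left(-165\right) = -286935$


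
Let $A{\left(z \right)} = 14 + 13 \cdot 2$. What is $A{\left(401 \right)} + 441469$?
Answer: $441509$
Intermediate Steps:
$A{\left(z \right)} = 40$ ($A{\left(z \right)} = 14 + 26 = 40$)
$A{\left(401 \right)} + 441469 = 40 + 441469 = 441509$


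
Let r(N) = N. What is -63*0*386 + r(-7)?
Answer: -7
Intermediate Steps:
-63*0*386 + r(-7) = -63*0*386 - 7 = 0*386 - 7 = 0 - 7 = -7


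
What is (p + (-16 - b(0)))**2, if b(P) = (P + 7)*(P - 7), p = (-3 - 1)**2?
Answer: 2401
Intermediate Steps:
p = 16 (p = (-4)**2 = 16)
b(P) = (-7 + P)*(7 + P) (b(P) = (7 + P)*(-7 + P) = (-7 + P)*(7 + P))
(p + (-16 - b(0)))**2 = (16 + (-16 - (-49 + 0**2)))**2 = (16 + (-16 - (-49 + 0)))**2 = (16 + (-16 - 1*(-49)))**2 = (16 + (-16 + 49))**2 = (16 + 33)**2 = 49**2 = 2401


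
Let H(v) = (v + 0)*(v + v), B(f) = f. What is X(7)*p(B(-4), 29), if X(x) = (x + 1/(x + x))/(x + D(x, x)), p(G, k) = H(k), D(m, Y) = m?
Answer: 83259/98 ≈ 849.58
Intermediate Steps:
H(v) = 2*v**2 (H(v) = v*(2*v) = 2*v**2)
p(G, k) = 2*k**2
X(x) = (x + 1/(2*x))/(2*x) (X(x) = (x + 1/(x + x))/(x + x) = (x + 1/(2*x))/((2*x)) = (x + 1/(2*x))*(1/(2*x)) = (x + 1/(2*x))/(2*x))
X(7)*p(B(-4), 29) = (1/2 + (1/4)/7**2)*(2*29**2) = (1/2 + (1/4)*(1/49))*(2*841) = (1/2 + 1/196)*1682 = (99/196)*1682 = 83259/98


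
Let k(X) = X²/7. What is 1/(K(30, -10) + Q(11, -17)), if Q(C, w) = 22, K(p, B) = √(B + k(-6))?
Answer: 77/1711 - I*√238/3422 ≈ 0.045003 - 0.0045083*I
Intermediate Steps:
k(X) = X²/7 (k(X) = X²*(⅐) = X²/7)
K(p, B) = √(36/7 + B) (K(p, B) = √(B + (⅐)*(-6)²) = √(B + (⅐)*36) = √(B + 36/7) = √(36/7 + B))
1/(K(30, -10) + Q(11, -17)) = 1/(√(252 + 49*(-10))/7 + 22) = 1/(√(252 - 490)/7 + 22) = 1/(√(-238)/7 + 22) = 1/((I*√238)/7 + 22) = 1/(I*√238/7 + 22) = 1/(22 + I*√238/7)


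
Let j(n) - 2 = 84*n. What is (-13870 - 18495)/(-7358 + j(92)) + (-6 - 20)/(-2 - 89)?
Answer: -225811/2604 ≈ -86.717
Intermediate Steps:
j(n) = 2 + 84*n
(-13870 - 18495)/(-7358 + j(92)) + (-6 - 20)/(-2 - 89) = (-13870 - 18495)/(-7358 + (2 + 84*92)) + (-6 - 20)/(-2 - 89) = -32365/(-7358 + (2 + 7728)) - 26/(-91) = -32365/(-7358 + 7730) - 1/91*(-26) = -32365/372 + 2/7 = -225811/2604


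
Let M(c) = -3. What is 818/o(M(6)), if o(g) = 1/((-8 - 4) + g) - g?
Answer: 6135/22 ≈ 278.86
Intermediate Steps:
o(g) = 1/(-12 + g) - g
818/o(M(6)) = 818/(((1 - 1*(-3)**2 + 12*(-3))/(-12 - 3))) = 818/(((1 - 1*9 - 36)/(-15))) = 818/((-(1 - 9 - 36)/15)) = 818/((-1/15*(-44))) = 818/(44/15) = 818*(15/44) = 6135/22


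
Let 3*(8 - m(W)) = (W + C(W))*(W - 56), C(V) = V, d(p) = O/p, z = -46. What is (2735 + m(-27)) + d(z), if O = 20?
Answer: 28717/23 ≈ 1248.6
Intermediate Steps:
d(p) = 20/p
m(W) = 8 - 2*W*(-56 + W)/3 (m(W) = 8 - (W + W)*(W - 56)/3 = 8 - 2*W*(-56 + W)/3)
(2735 + m(-27)) + d(z) = (2735 + (8 - 2/3*(-27)**2 + (112/3)*(-27))) + 20/(-46) = (2735 + (8 - 2/3*729 - 1008)) + 20*(-1/46) = (2735 + (8 - 486 - 1008)) - 10/23 = (2735 - 1486) - 10/23 = 1249 - 10/23 = 28717/23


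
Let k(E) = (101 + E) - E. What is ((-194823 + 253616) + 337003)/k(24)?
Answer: 395796/101 ≈ 3918.8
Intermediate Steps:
k(E) = 101
((-194823 + 253616) + 337003)/k(24) = ((-194823 + 253616) + 337003)/101 = (58793 + 337003)*(1/101) = 395796*(1/101) = 395796/101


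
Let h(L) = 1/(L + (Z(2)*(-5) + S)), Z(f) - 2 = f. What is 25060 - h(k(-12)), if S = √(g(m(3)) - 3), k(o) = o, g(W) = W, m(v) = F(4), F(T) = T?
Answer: 776861/31 ≈ 25060.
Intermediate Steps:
m(v) = 4
Z(f) = 2 + f
S = 1 (S = √(4 - 3) = √1 = 1)
h(L) = 1/(-19 + L) (h(L) = 1/(L + ((2 + 2)*(-5) + 1)) = 1/(L + (4*(-5) + 1)) = 1/(L + (-20 + 1)) = 1/(L - 19) = 1/(-19 + L))
25060 - h(k(-12)) = 25060 - 1/(-19 - 12) = 25060 - 1/(-31) = 25060 - 1*(-1/31) = 25060 + 1/31 = 776861/31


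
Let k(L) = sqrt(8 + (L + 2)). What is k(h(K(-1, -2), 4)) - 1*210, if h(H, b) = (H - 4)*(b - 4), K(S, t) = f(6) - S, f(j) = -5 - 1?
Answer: -210 + sqrt(10) ≈ -206.84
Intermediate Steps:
f(j) = -6
K(S, t) = -6 - S
h(H, b) = (-4 + H)*(-4 + b)
k(L) = sqrt(10 + L) (k(L) = sqrt(8 + (2 + L)) = sqrt(10 + L))
k(h(K(-1, -2), 4)) - 1*210 = sqrt(10 + (16 - 4*(-6 - 1*(-1)) - 4*4 + (-6 - 1*(-1))*4)) - 1*210 = sqrt(10 + (16 - 4*(-6 + 1) - 16 + (-6 + 1)*4)) - 210 = sqrt(10 + (16 - 4*(-5) - 16 - 5*4)) - 210 = sqrt(10 + (16 + 20 - 16 - 20)) - 210 = sqrt(10 + 0) - 210 = sqrt(10) - 210 = -210 + sqrt(10)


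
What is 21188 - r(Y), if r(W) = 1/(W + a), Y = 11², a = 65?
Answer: 3940967/186 ≈ 21188.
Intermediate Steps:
Y = 121
r(W) = 1/(65 + W) (r(W) = 1/(W + 65) = 1/(65 + W))
21188 - r(Y) = 21188 - 1/(65 + 121) = 21188 - 1/186 = 3940967/186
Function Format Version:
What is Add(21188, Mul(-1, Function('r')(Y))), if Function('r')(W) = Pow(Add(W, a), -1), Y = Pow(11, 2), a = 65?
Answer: Rational(3940967, 186) ≈ 21188.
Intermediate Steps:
Y = 121
Function('r')(W) = Pow(Add(65, W), -1) (Function('r')(W) = Pow(Add(W, 65), -1) = Pow(Add(65, W), -1))
Add(21188, Mul(-1, Function('r')(Y))) = Add(21188, Mul(-1, Pow(Add(65, 121), -1))) = Add(21188, Mul(-1, Pow(186, -1))) = Add(21188, Mul(-1, Rational(1, 186))) = Add(21188, Rational(-1, 186)) = Rational(3940967, 186)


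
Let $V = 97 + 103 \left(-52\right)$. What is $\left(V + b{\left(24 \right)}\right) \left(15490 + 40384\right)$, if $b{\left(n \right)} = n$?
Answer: $-292500390$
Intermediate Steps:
$V = -5259$ ($V = 97 - 5356 = -5259$)
$\left(V + b{\left(24 \right)}\right) \left(15490 + 40384\right) = \left(-5259 + 24\right) \left(15490 + 40384\right) = \left(-5235\right) 55874 = -292500390$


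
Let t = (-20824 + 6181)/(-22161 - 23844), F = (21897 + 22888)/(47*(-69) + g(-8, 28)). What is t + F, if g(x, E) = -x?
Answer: -134197588/9921745 ≈ -13.526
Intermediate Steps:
F = -8957/647 (F = (21897 + 22888)/(47*(-69) - 1*(-8)) = 44785/(-3243 + 8) = 44785/(-3235) = 44785*(-1/3235) = -8957/647 ≈ -13.844)
t = 4881/15335 (t = -14643/(-46005) = -14643*(-1/46005) = 4881/15335 ≈ 0.31829)
t + F = 4881/15335 - 8957/647 = -134197588/9921745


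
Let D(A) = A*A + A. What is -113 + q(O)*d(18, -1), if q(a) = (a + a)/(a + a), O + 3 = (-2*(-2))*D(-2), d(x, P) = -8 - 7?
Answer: -128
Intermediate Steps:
D(A) = A + A² (D(A) = A² + A = A + A²)
d(x, P) = -15
O = 5 (O = -3 + (-2*(-2))*(-2*(1 - 2)) = -3 + 4*(-2*(-1)) = -3 + 4*2 = -3 + 8 = 5)
q(a) = 1 (q(a) = (2*a)/((2*a)) = (2*a)*(1/(2*a)) = 1)
-113 + q(O)*d(18, -1) = -113 + 1*(-15) = -113 - 15 = -128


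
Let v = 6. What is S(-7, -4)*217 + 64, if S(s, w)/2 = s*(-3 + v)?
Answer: -9050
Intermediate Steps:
S(s, w) = 6*s (S(s, w) = 2*(s*(-3 + 6)) = 2*(s*3) = 2*(3*s) = 6*s)
S(-7, -4)*217 + 64 = (6*(-7))*217 + 64 = -42*217 + 64 = -9114 + 64 = -9050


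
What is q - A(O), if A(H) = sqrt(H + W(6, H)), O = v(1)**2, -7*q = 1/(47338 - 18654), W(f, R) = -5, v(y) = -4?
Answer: -1/200788 - sqrt(11) ≈ -3.3166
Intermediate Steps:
q = -1/200788 (q = -1/(7*(47338 - 18654)) = -1/7/28684 = -1/7*1/28684 = -1/200788 ≈ -4.9804e-6)
O = 16 (O = (-4)**2 = 16)
A(H) = sqrt(-5 + H) (A(H) = sqrt(H - 5) = sqrt(-5 + H))
q - A(O) = -1/200788 - sqrt(-5 + 16) = -1/200788 - sqrt(11)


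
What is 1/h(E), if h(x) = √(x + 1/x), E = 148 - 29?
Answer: √1685278/14162 ≈ 0.091667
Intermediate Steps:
E = 119
1/h(E) = 1/(√(119 + 1/119)) = 1/(√(14162/119)) = 1/(√1685278/119) = √1685278/14162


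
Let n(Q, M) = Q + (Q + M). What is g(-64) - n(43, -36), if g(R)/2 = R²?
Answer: 8142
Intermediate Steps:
n(Q, M) = M + 2*Q (n(Q, M) = Q + (M + Q) = M + 2*Q)
g(R) = 2*R²
g(-64) - n(43, -36) = 2*(-64)² - (-36 + 2*43) = 2*4096 - (-36 + 86) = 8192 - 1*50 = 8192 - 50 = 8142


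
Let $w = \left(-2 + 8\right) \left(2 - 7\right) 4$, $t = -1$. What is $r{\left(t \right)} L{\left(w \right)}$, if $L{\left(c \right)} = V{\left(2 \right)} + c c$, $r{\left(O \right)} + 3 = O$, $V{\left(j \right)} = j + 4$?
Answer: $-57624$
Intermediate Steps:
$V{\left(j \right)} = 4 + j$
$r{\left(O \right)} = -3 + O$
$w = -120$ ($w = 6 \left(-5\right) 4 = \left(-30\right) 4 = -120$)
$L{\left(c \right)} = 6 + c^{2}$ ($L{\left(c \right)} = \left(4 + 2\right) + c c = 6 + c^{2}$)
$r{\left(t \right)} L{\left(w \right)} = \left(-3 - 1\right) \left(6 + \left(-120\right)^{2}\right) = - 4 \left(6 + 14400\right) = \left(-4\right) 14406 = -57624$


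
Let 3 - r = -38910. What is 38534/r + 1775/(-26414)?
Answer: 948766501/1027847982 ≈ 0.92306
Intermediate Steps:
r = 38913 (r = 3 - 1*(-38910) = 3 + 38910 = 38913)
38534/r + 1775/(-26414) = 38534/38913 + 1775/(-26414) = 38534*(1/38913) + 1775*(-1/26414) = 38534/38913 - 1775/26414 = 948766501/1027847982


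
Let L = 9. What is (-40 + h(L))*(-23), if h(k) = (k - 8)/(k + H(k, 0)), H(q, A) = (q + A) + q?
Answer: 24817/27 ≈ 919.15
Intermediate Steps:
H(q, A) = A + 2*q (H(q, A) = (A + q) + q = A + 2*q)
h(k) = (-8 + k)/(3*k) (h(k) = (k - 8)/(k + (0 + 2*k)) = (-8 + k)/(k + 2*k) = (-8 + k)/((3*k)) = (-8 + k)*(1/(3*k)) = (-8 + k)/(3*k))
(-40 + h(L))*(-23) = (-40 + (⅓)*(-8 + 9)/9)*(-23) = (-40 + (⅓)*(⅑)*1)*(-23) = (-40 + 1/27)*(-23) = -1079/27*(-23) = 24817/27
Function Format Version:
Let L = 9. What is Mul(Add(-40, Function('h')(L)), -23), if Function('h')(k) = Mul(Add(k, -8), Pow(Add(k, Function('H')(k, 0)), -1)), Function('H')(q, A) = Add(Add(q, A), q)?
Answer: Rational(24817, 27) ≈ 919.15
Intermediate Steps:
Function('H')(q, A) = Add(A, Mul(2, q)) (Function('H')(q, A) = Add(Add(A, q), q) = Add(A, Mul(2, q)))
Function('h')(k) = Mul(Rational(1, 3), Pow(k, -1), Add(-8, k)) (Function('h')(k) = Mul(Add(k, -8), Pow(Add(k, Add(0, Mul(2, k))), -1)) = Mul(Add(-8, k), Pow(Add(k, Mul(2, k)), -1)) = Mul(Add(-8, k), Pow(Mul(3, k), -1)) = Mul(Add(-8, k), Mul(Rational(1, 3), Pow(k, -1))) = Mul(Rational(1, 3), Pow(k, -1), Add(-8, k)))
Mul(Add(-40, Function('h')(L)), -23) = Mul(Add(-40, Mul(Rational(1, 3), Pow(9, -1), Add(-8, 9))), -23) = Mul(Add(-40, Mul(Rational(1, 3), Rational(1, 9), 1)), -23) = Mul(Add(-40, Rational(1, 27)), -23) = Mul(Rational(-1079, 27), -23) = Rational(24817, 27)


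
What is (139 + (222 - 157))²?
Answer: 41616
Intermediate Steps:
(139 + (222 - 157))² = (139 + 65)² = 204² = 41616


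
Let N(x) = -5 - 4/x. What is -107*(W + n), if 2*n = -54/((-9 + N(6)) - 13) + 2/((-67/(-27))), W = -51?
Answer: 29525901/5561 ≈ 5309.5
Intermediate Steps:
n = 7668/5561 (n = (-54/((-9 + (-5 - 4/6)) - 13) + 2/((-67/(-27))))/2 = (-54/((-9 + (-5 - 4*⅙)) - 13) + 2/((-67*(-1/27))))/2 = (-54/((-9 + (-5 - ⅔)) - 13) + 2/(67/27))/2 = (-54/((-9 - 17/3) - 13) + 2*(27/67))/2 = (-54/(-44/3 - 13) + 54/67)/2 = (-54/(-83/3) + 54/67)/2 = (-54*(-3/83) + 54/67)/2 = (162/83 + 54/67)/2 = (½)*(15336/5561) = 7668/5561 ≈ 1.3789)
-107*(W + n) = -107*(-51 + 7668/5561) = -107*(-275943/5561) = 29525901/5561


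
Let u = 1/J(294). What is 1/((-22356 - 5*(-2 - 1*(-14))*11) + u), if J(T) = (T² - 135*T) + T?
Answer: -47040/1082672639 ≈ -4.3448e-5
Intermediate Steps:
J(T) = T² - 134*T
u = 1/47040 (u = 1/(294*(-134 + 294)) = 1/(294*160) = 1/47040 ≈ 2.1259e-5)
1/((-22356 - 5*(-2 - 1*(-14))*11) + u) = 1/((-22356 - 5*(-2 - 1*(-14))*11) + 1/47040) = 1/((-22356 - 5*(-2 + 14)*11) + 1/47040) = 1/((-22356 - 5*12*11) + 1/47040) = 1/((-22356 - 60*11) + 1/47040) = 1/((-22356 - 1*660) + 1/47040) = 1/((-22356 - 660) + 1/47040) = 1/(-23016 + 1/47040) = 1/(-1082672639/47040) = -47040/1082672639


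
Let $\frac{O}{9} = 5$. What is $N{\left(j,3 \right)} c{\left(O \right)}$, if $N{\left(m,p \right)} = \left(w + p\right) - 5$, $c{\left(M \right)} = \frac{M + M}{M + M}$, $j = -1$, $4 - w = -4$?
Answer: $6$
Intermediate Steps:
$w = 8$ ($w = 4 - -4 = 4 + 4 = 8$)
$O = 45$ ($O = 9 \cdot 5 = 45$)
$c{\left(M \right)} = 1$ ($c{\left(M \right)} = \frac{2 M}{2 M} = 2 M \frac{1}{2 M} = 1$)
$N{\left(m,p \right)} = 3 + p$ ($N{\left(m,p \right)} = \left(8 + p\right) - 5 = 3 + p$)
$N{\left(j,3 \right)} c{\left(O \right)} = \left(3 + 3\right) 1 = 6 \cdot 1 = 6$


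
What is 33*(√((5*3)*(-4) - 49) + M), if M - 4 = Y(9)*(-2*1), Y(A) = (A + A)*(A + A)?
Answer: -21252 + 33*I*√109 ≈ -21252.0 + 344.53*I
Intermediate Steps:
Y(A) = 4*A² (Y(A) = (2*A)*(2*A) = 4*A²)
M = -644 (M = 4 + (4*9²)*(-2*1) = 4 + (4*81)*(-2) = 4 + 324*(-2) = 4 - 648 = -644)
33*(√((5*3)*(-4) - 49) + M) = 33*(√((5*3)*(-4) - 49) - 644) = 33*(√(15*(-4) - 49) - 644) = 33*(√(-60 - 49) - 644) = 33*(√(-109) - 644) = 33*(I*√109 - 644) = 33*(-644 + I*√109) = -21252 + 33*I*√109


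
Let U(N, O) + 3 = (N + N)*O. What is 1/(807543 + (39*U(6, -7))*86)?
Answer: 1/515745 ≈ 1.9389e-6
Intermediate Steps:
U(N, O) = -3 + 2*N*O (U(N, O) = -3 + (N + N)*O = -3 + (2*N)*O = -3 + 2*N*O)
1/(807543 + (39*U(6, -7))*86) = 1/(807543 + (39*(-3 + 2*6*(-7)))*86) = 1/(807543 + (39*(-3 - 84))*86) = 1/(807543 + (39*(-87))*86) = 1/(807543 - 3393*86) = 1/(807543 - 291798) = 1/515745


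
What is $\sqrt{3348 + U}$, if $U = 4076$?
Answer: $16 \sqrt{29} \approx 86.163$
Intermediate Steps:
$\sqrt{3348 + U} = \sqrt{3348 + 4076} = \sqrt{7424} = 16 \sqrt{29}$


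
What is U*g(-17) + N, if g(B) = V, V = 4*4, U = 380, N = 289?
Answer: 6369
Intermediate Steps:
V = 16
g(B) = 16
U*g(-17) + N = 380*16 + 289 = 6080 + 289 = 6369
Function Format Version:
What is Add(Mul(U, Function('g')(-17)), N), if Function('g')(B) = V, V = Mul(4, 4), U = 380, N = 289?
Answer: 6369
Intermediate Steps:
V = 16
Function('g')(B) = 16
Add(Mul(U, Function('g')(-17)), N) = Add(Mul(380, 16), 289) = Add(6080, 289) = 6369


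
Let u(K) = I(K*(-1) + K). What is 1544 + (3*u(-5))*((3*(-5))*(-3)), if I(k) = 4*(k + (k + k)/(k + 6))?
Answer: 1544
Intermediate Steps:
I(k) = 4*k + 8*k/(6 + k) (I(k) = 4*(k + (2*k)/(6 + k)) = 4*(k + 2*k/(6 + k)) = 4*k + 8*k/(6 + k))
u(K) = 0 (u(K) = 4*(K*(-1) + K)*(8 + (K*(-1) + K))/(6 + (K*(-1) + K)) = 4*(-K + K)*(8 + (-K + K))/(6 + (-K + K)) = 4*0*(8 + 0)/(6 + 0) = 4*0*8/6 = 4*0*(1/6)*8 = 0)
1544 + (3*u(-5))*((3*(-5))*(-3)) = 1544 + (3*0)*((3*(-5))*(-3)) = 1544 + 0*(-15*(-3)) = 1544 + 0*45 = 1544 + 0 = 1544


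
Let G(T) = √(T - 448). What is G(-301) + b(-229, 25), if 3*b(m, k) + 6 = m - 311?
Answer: -182 + I*√749 ≈ -182.0 + 27.368*I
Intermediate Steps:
b(m, k) = -317/3 + m/3 (b(m, k) = -2 + (m - 311)/3 = -2 + (-311 + m)/3 = -2 + (-311/3 + m/3) = -317/3 + m/3)
G(T) = √(-448 + T)
G(-301) + b(-229, 25) = √(-448 - 301) + (-317/3 + (⅓)*(-229)) = √(-749) + (-317/3 - 229/3) = I*√749 - 182 = -182 + I*√749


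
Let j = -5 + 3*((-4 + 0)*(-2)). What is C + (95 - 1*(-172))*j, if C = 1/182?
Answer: 923287/182 ≈ 5073.0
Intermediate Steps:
j = 19 (j = -5 + 3*(-4*(-2)) = -5 + 3*8 = -5 + 24 = 19)
C = 1/182 ≈ 0.0054945
C + (95 - 1*(-172))*j = 1/182 + (95 - 1*(-172))*19 = 1/182 + (95 + 172)*19 = 1/182 + 267*19 = 1/182 + 5073 = 923287/182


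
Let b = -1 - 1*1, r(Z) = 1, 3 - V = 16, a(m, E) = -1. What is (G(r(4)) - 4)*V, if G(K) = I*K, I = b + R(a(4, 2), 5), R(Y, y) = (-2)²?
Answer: 26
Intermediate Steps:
R(Y, y) = 4
V = -13 (V = 3 - 1*16 = 3 - 16 = -13)
b = -2 (b = -1 - 1 = -2)
I = 2 (I = -2 + 4 = 2)
G(K) = 2*K
(G(r(4)) - 4)*V = (2*1 - 4)*(-13) = (2 - 4)*(-13) = -2*(-13) = 26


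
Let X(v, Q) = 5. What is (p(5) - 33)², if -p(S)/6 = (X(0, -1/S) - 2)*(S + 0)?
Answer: 15129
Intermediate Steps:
p(S) = -18*S (p(S) = -6*(5 - 2)*(S + 0) = -18*S)
(p(5) - 33)² = (-18*5 - 33)² = (-90 - 33)² = (-123)² = 15129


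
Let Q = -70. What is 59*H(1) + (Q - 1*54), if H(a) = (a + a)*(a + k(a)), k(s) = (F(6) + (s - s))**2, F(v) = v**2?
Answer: 152922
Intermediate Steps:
k(s) = 1296 (k(s) = (6**2 + (s - s))**2 = (36 + 0)**2 = 36**2 = 1296)
H(a) = 2*a*(1296 + a) (H(a) = (a + a)*(a + 1296) = (2*a)*(1296 + a) = 2*a*(1296 + a))
59*H(1) + (Q - 1*54) = 59*(2*1*(1296 + 1)) + (-70 - 1*54) = 59*(2*1*1297) + (-70 - 54) = 59*2594 - 124 = 153046 - 124 = 152922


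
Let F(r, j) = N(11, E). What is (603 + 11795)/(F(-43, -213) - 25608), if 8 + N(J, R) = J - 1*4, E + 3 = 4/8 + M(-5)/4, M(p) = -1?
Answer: -12398/25609 ≈ -0.48413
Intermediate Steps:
E = -11/4 (E = -3 + (4/8 - 1/4) = -3 + (4*(⅛) - 1*¼) = -3 + (½ - ¼) = -3 + ¼ = -11/4 ≈ -2.7500)
N(J, R) = -12 + J (N(J, R) = -8 + (J - 1*4) = -8 + (J - 4) = -8 + (-4 + J) = -12 + J)
F(r, j) = -1 (F(r, j) = -12 + 11 = -1)
(603 + 11795)/(F(-43, -213) - 25608) = (603 + 11795)/(-1 - 25608) = 12398/(-25609) = 12398*(-1/25609) = -12398/25609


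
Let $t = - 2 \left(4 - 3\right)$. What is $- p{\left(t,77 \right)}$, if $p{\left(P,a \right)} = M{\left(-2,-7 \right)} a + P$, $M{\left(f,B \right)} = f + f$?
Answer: $310$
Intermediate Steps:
$t = -2$ ($t = \left(-2\right) 1 = -2$)
$M{\left(f,B \right)} = 2 f$
$p{\left(P,a \right)} = P - 4 a$ ($p{\left(P,a \right)} = 2 \left(-2\right) a + P = - 4 a + P = P - 4 a$)
$- p{\left(t,77 \right)} = - (-2 - 308) = \left(-1\right) \left(-310\right) = 310$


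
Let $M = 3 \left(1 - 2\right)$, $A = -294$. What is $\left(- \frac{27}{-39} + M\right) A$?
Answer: $\frac{8820}{13} \approx 678.46$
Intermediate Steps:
$M = -3$ ($M = 3 \left(-1\right) = -3$)
$\left(- \frac{27}{-39} + M\right) A = \left(- \frac{27}{-39} - 3\right) \left(-294\right) = \left(\left(-27\right) \left(- \frac{1}{39}\right) - 3\right) \left(-294\right) = \left(\frac{9}{13} - 3\right) \left(-294\right) = \left(- \frac{30}{13}\right) \left(-294\right) = \frac{8820}{13}$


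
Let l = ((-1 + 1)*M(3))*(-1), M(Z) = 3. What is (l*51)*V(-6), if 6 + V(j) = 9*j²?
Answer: 0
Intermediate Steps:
V(j) = -6 + 9*j²
l = 0 (l = ((-1 + 1)*3)*(-1) = (0*3)*(-1) = 0*(-1) = 0)
(l*51)*V(-6) = (0*51)*(-6 + 9*(-6)²) = 0*(-6 + 9*36) = 0*(-6 + 324) = 0*318 = 0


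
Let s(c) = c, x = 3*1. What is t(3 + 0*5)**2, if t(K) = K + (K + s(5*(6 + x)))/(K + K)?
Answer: 121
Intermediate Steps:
x = 3
t(K) = K + (45 + K)/(2*K) (t(K) = K + (K + 5*(6 + 3))/(K + K) = K + (K + 5*9)/((2*K)) = K + (K + 45)*(1/(2*K)) = K + (45 + K)*(1/(2*K)) = K + (45 + K)/(2*K))
t(3 + 0*5)**2 = (1/2 + (3 + 0*5) + 45/(2*(3 + 0*5)))**2 = (1/2 + (3 + 0) + 45/(2*(3 + 0)))**2 = (1/2 + 3 + (45/2)/3)**2 = (1/2 + 3 + (45/2)*(1/3))**2 = (1/2 + 3 + 15/2)**2 = 11**2 = 121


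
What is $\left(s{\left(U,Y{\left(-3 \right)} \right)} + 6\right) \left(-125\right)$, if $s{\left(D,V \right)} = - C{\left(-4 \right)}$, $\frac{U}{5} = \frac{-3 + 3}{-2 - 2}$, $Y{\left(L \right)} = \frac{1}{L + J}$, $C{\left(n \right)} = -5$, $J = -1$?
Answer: $-1375$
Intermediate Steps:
$Y{\left(L \right)} = \frac{1}{-1 + L}$ ($Y{\left(L \right)} = \frac{1}{L - 1} = \frac{1}{-1 + L}$)
$U = 0$ ($U = 5 \frac{-3 + 3}{-2 - 2} = 5 \frac{0}{-4} = 5 \cdot 0 \left(- \frac{1}{4}\right) = 5 \cdot 0 = 0$)
$s{\left(D,V \right)} = 5$ ($s{\left(D,V \right)} = \left(-1\right) \left(-5\right) = 5$)
$\left(s{\left(U,Y{\left(-3 \right)} \right)} + 6\right) \left(-125\right) = \left(5 + 6\right) \left(-125\right) = 11 \left(-125\right) = -1375$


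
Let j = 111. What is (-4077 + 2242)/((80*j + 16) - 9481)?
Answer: 367/117 ≈ 3.1368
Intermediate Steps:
(-4077 + 2242)/((80*j + 16) - 9481) = (-4077 + 2242)/((80*111 + 16) - 9481) = -1835/((8880 + 16) - 9481) = -1835/(8896 - 9481) = -1835/(-585) = -1835*(-1/585) = 367/117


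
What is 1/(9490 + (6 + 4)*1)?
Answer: 1/9500 ≈ 0.00010526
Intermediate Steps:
1/(9490 + (6 + 4)*1) = 1/(9490 + 10*1) = 1/(9490 + 10) = 1/9500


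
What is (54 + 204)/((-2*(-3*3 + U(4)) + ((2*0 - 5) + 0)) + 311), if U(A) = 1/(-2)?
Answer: 258/325 ≈ 0.79385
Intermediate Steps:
U(A) = -½
(54 + 204)/((-2*(-3*3 + U(4)) + ((2*0 - 5) + 0)) + 311) = (54 + 204)/((-2*(-3*3 - ½) + ((2*0 - 5) + 0)) + 311) = 258/((-2*(-9 - ½) + ((0 - 5) + 0)) + 311) = 258/((-2*(-19/2) + (-5 + 0)) + 311) = 258/((19 - 5) + 311) = 258/(14 + 311) = 258/325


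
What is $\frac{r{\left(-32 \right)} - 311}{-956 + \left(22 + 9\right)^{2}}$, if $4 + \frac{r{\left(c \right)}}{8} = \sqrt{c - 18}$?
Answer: $- \frac{343}{5} + 8 i \sqrt{2} \approx -68.6 + 11.314 i$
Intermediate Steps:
$r{\left(c \right)} = -32 + 8 \sqrt{-18 + c}$ ($r{\left(c \right)} = -32 + 8 \sqrt{c - 18} = -32 + 8 \sqrt{-18 + c}$)
$\frac{r{\left(-32 \right)} - 311}{-956 + \left(22 + 9\right)^{2}} = \frac{\left(-32 + 8 \sqrt{-18 - 32}\right) - 311}{-956 + \left(22 + 9\right)^{2}} = \frac{\left(-32 + 8 \sqrt{-50}\right) - 311}{-956 + 31^{2}} = \frac{\left(-32 + 8 \cdot 5 i \sqrt{2}\right) - 311}{-956 + 961} = \frac{\left(-32 + 40 i \sqrt{2}\right) - 311}{5} = \left(-343 + 40 i \sqrt{2}\right) \frac{1}{5} = - \frac{343}{5} + 8 i \sqrt{2}$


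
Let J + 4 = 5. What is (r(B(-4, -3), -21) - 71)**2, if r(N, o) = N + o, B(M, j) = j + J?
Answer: 8836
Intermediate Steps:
J = 1 (J = -4 + 5 = 1)
B(M, j) = 1 + j (B(M, j) = j + 1 = 1 + j)
(r(B(-4, -3), -21) - 71)**2 = (((1 - 3) - 21) - 71)**2 = ((-2 - 21) - 71)**2 = (-23 - 71)**2 = (-94)**2 = 8836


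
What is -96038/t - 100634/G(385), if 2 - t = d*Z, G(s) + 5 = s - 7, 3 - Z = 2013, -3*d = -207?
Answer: -6996476451/25866058 ≈ -270.49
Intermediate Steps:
d = 69 (d = -⅓*(-207) = 69)
Z = -2010 (Z = 3 - 1*2013 = 3 - 2013 = -2010)
G(s) = -12 + s (G(s) = -5 + (s - 7) = -5 + (-7 + s) = -12 + s)
t = 138692 (t = 2 - 69*(-2010) = 2 - 1*(-138690) = 2 + 138690 = 138692)
-96038/t - 100634/G(385) = -96038/138692 - 100634/(-12 + 385) = -96038*1/138692 - 100634/373 = -48019/69346 - 100634*1/373 = -48019/69346 - 100634/373 = -6996476451/25866058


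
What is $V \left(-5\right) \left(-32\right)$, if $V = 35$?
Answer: $5600$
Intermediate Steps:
$V \left(-5\right) \left(-32\right) = 35 \left(-5\right) \left(-32\right) = \left(-175\right) \left(-32\right) = 5600$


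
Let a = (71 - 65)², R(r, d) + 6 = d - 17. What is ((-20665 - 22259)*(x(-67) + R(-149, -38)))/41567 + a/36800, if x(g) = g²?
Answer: -1748620368297/382416400 ≈ -4572.6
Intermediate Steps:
R(r, d) = -23 + d (R(r, d) = -6 + (d - 17) = -6 + (-17 + d) = -23 + d)
a = 36 (a = 6² = 36)
((-20665 - 22259)*(x(-67) + R(-149, -38)))/41567 + a/36800 = ((-20665 - 22259)*((-67)² + (-23 - 38)))/41567 + 36/36800 = -42924*(4489 - 61)*(1/41567) + 36*(1/36800) = -42924*4428*(1/41567) + 9/9200 = -190067472*1/41567 + 9/9200 = -190067472/41567 + 9/9200 = -1748620368297/382416400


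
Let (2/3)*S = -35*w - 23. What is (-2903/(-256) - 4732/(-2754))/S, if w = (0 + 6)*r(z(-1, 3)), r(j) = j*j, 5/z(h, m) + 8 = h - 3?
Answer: -4603127/31439664 ≈ -0.14641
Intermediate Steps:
z(h, m) = 5/(-11 + h) (z(h, m) = 5/(-8 + (h - 3)) = 5/(-8 + (-3 + h)) = 5/(-11 + h))
r(j) = j**2
w = 25/24 (w = (0 + 6)*(5/(-11 - 1))**2 = 6*(5/(-12))**2 = 6*(5*(-1/12))**2 = 6*(-5/12)**2 = 6*(25/144) = 25/24 ≈ 1.0417)
S = -1427/16 (S = 3*(-35*25/24 - 23)/2 = 3*(-875/24 - 23)/2 = (3/2)*(-1427/24) = -1427/16 ≈ -89.188)
(-2903/(-256) - 4732/(-2754))/S = (-2903/(-256) - 4732/(-2754))/(-1427/16) = (-2903*(-1/256) - 4732*(-1/2754))*(-16/1427) = (2903/256 + 2366/1377)*(-16/1427) = (4603127/352512)*(-16/1427) = -4603127/31439664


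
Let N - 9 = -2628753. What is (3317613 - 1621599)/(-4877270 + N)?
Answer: -848007/3753007 ≈ -0.22595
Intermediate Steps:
N = -2628744 (N = 9 - 2628753 = -2628744)
(3317613 - 1621599)/(-4877270 + N) = (3317613 - 1621599)/(-4877270 - 2628744) = 1696014/(-7506014) = 1696014*(-1/7506014) = -848007/3753007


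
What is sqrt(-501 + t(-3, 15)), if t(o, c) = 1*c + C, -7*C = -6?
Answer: 2*I*sqrt(5943)/7 ≈ 22.026*I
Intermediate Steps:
C = 6/7 (C = -1/7*(-6) = 6/7 ≈ 0.85714)
t(o, c) = 6/7 + c (t(o, c) = 1*c + 6/7 = c + 6/7 = 6/7 + c)
sqrt(-501 + t(-3, 15)) = sqrt(-501 + (6/7 + 15)) = sqrt(-501 + 111/7) = sqrt(-3396/7) = 2*I*sqrt(5943)/7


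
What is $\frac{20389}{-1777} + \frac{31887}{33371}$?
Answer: $- \frac{623738120}{59300267} \approx -10.518$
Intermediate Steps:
$\frac{20389}{-1777} + \frac{31887}{33371} = 20389 \left(- \frac{1}{1777}\right) + 31887 \cdot \frac{1}{33371} = - \frac{20389}{1777} + \frac{31887}{33371} = - \frac{623738120}{59300267}$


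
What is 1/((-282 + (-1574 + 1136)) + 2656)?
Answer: 1/1936 ≈ 0.00051653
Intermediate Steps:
1/((-282 + (-1574 + 1136)) + 2656) = 1/((-282 - 438) + 2656) = 1/(-720 + 2656) = 1/1936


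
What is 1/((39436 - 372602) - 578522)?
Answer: -1/911688 ≈ -1.0969e-6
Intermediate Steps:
1/((39436 - 372602) - 578522) = 1/(-333166 - 578522) = 1/(-911688) = -1/911688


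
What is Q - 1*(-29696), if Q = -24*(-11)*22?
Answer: 35504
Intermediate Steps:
Q = 5808 (Q = 264*22 = 5808)
Q - 1*(-29696) = 5808 - 1*(-29696) = 5808 + 29696 = 35504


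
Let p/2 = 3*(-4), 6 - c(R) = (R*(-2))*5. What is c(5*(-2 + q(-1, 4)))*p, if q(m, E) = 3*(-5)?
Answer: 20256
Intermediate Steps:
q(m, E) = -15
c(R) = 6 + 10*R (c(R) = 6 - R*(-2)*5 = 6 - (-2*R)*5 = 6 - (-10)*R = 6 + 10*R)
p = -24 (p = 2*(3*(-4)) = 2*(-12) = -24)
c(5*(-2 + q(-1, 4)))*p = (6 + 10*(5*(-2 - 15)))*(-24) = (6 + 10*(5*(-17)))*(-24) = (6 + 10*(-85))*(-24) = (6 - 850)*(-24) = -844*(-24) = 20256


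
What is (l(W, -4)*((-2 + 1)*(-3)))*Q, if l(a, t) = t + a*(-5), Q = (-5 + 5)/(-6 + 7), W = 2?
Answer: 0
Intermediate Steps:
Q = 0 (Q = 0/1 = 0*1 = 0)
l(a, t) = t - 5*a
(l(W, -4)*((-2 + 1)*(-3)))*Q = ((-4 - 5*2)*((-2 + 1)*(-3)))*0 = ((-4 - 10)*(-1*(-3)))*0 = -14*3*0 = -42*0 = 0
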